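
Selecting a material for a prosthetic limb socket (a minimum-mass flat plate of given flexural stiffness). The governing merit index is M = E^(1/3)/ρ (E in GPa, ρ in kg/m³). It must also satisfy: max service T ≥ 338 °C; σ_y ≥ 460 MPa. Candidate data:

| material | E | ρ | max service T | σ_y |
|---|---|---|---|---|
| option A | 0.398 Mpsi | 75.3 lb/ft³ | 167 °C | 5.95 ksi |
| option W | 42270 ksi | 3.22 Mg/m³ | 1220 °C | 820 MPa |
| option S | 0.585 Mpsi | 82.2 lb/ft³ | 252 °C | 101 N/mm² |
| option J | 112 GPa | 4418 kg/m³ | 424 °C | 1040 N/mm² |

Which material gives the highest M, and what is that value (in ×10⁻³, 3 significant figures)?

option W, M = 2.06×10⁻³

Screen on constraints: max service T ≥ 338 °C; σ_y ≥ 460 MPa. Survivors: option W, option J.
Normalizing units and computing the index:
  option W: E = 291.4 GPa, ρ = 3220 kg/m³
  option J: E = 112.0 GPa, ρ = 4418 kg/m³
  option W: M = 2.06×10⁻³
  option J: M = 1.09×10⁻³
Option W ranks first.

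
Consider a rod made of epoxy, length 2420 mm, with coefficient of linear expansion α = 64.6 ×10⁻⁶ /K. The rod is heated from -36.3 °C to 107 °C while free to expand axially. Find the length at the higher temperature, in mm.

ΔT = 107 − (-36.3) = 143.3 K.
ΔL = α·L₀·ΔT = 64.6×10⁻⁶ × 2420 mm × 143.3 K = 22.4 mm.
L = L₀ + ΔL = 2420 + 22.4 = 2442.4 mm.

2442.4 mm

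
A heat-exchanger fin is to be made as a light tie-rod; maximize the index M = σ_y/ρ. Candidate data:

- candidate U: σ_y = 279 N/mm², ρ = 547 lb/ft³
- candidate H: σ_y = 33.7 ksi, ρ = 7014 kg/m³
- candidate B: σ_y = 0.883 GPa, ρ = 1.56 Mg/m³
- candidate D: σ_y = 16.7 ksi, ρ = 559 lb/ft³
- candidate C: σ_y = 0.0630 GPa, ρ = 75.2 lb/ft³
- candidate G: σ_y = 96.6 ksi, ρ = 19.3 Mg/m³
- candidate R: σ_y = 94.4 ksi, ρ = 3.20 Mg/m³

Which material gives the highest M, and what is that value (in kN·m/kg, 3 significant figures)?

candidate B, M = 566 kN·m/kg

After converting to SI:
  candidate U: σ_y = 279.0 MPa, ρ = 8762 kg/m³
  candidate H: σ_y = 232.4 MPa, ρ = 7014 kg/m³
  candidate B: σ_y = 883.0 MPa, ρ = 1560 kg/m³
  candidate D: σ_y = 115.1 MPa, ρ = 8954 kg/m³
  candidate C: σ_y = 63.00 MPa, ρ = 1205 kg/m³
  candidate G: σ_y = 666.0 MPa, ρ = 19300 kg/m³
  candidate R: σ_y = 650.9 MPa, ρ = 3200 kg/m³
  candidate B: M = 566 kN·m/kg
  candidate R: M = 203 kN·m/kg
  candidate C: M = 52.3 kN·m/kg
  candidate G: M = 34.5 kN·m/kg
  candidate H: M = 33.1 kN·m/kg
  candidate U: M = 31.8 kN·m/kg
  candidate D: M = 12.9 kN·m/kg
The maximum is for candidate B.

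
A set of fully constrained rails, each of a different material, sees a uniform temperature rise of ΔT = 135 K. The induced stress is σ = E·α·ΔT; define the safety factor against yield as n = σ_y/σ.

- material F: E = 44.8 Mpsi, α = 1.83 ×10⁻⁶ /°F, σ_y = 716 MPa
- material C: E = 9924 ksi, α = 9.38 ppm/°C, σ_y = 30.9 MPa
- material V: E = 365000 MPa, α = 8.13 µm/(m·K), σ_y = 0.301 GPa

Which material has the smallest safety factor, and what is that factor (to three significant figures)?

Per material, after unit conversion:
  material F: E = 308.9, α = 3.29, σ_y = 716.0 → σ = 137 MPa, n = 5.21
  material C: E = 68.42, α = 9.38, σ_y = 30.90 → σ = 86.6 MPa, n = 0.357
  material V: E = 365.0, α = 8.13, σ_y = 301.0 → σ = 401 MPa, n = 0.751
The minimum is material C at n = 0.357.

material C, n = 0.357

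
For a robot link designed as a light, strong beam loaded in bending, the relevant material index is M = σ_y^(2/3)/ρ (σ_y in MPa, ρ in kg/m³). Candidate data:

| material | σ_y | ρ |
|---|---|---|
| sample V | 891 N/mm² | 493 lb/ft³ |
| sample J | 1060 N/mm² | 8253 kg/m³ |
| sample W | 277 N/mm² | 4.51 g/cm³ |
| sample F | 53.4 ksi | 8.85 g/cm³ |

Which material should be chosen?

In SI units:
  sample V: σ_y = 891.0 MPa, ρ = 7897 kg/m³
  sample J: σ_y = 1060 MPa, ρ = 8253 kg/m³
  sample W: σ_y = 277.0 MPa, ρ = 4510 kg/m³
  sample F: σ_y = 368.2 MPa, ρ = 8850 kg/m³
  sample J: M = 12.6×10⁻³
  sample V: M = 11.7×10⁻³
  sample W: M = 9.42×10⁻³
  sample F: M = 5.80×10⁻³
Sample J ranks first.

sample J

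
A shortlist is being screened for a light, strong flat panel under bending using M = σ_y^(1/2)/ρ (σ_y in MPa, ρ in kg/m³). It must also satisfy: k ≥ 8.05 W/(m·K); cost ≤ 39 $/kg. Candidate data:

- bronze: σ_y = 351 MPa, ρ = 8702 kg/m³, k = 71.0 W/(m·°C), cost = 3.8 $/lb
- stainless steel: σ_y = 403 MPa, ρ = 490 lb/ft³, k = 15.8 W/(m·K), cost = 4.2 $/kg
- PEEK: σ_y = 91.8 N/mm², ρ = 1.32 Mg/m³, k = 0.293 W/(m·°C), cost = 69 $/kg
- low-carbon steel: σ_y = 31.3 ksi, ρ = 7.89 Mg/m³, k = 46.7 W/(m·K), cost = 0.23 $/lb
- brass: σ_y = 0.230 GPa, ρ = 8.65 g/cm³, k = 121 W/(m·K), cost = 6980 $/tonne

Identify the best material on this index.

Screen on constraints: k ≥ 8.05 W/(m·K); cost ≤ 39 $/kg. Survivors: bronze, stainless steel, low-carbon steel, brass.
In SI units:
  bronze: σ_y = 351.0 MPa, ρ = 8702 kg/m³
  stainless steel: σ_y = 403.0 MPa, ρ = 7849 kg/m³
  low-carbon steel: σ_y = 215.8 MPa, ρ = 7890 kg/m³
  brass: σ_y = 230.0 MPa, ρ = 8650 kg/m³
  stainless steel: M = 2.56×10⁻³
  bronze: M = 2.15×10⁻³
  low-carbon steel: M = 1.86×10⁻³
  brass: M = 1.75×10⁻³
Highest index: stainless steel.

stainless steel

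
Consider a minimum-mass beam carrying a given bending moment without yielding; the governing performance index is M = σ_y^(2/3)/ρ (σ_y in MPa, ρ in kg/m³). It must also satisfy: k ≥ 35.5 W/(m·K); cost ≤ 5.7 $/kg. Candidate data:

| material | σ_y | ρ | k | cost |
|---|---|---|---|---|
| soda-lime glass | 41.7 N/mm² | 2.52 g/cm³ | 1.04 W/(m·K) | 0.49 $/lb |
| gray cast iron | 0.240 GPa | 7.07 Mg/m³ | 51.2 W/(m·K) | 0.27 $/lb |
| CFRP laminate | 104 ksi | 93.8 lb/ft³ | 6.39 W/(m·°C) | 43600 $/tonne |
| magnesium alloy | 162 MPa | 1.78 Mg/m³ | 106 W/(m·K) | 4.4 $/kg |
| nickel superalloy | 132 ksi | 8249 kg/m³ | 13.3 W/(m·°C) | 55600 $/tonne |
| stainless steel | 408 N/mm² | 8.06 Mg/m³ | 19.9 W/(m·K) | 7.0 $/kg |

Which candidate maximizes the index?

magnesium alloy

Screen on constraints: k ≥ 35.5 W/(m·K); cost ≤ 5.7 $/kg. Survivors: gray cast iron, magnesium alloy.
In SI units:
  gray cast iron: σ_y = 240.0 MPa, ρ = 7070 kg/m³
  magnesium alloy: σ_y = 162.0 MPa, ρ = 1780 kg/m³
  magnesium alloy: M = 16.7×10⁻³
  gray cast iron: M = 5.46×10⁻³
Magnesium alloy ranks first.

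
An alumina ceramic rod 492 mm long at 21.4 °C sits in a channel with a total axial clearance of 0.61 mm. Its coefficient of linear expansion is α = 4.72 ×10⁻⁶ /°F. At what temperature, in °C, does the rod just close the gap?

167 °C

α = 4.72×10⁻⁶/°F × 9/5 = 8.50×10⁻⁶/K.
α·L₀·ΔT = 0.61 mm ⇒ ΔT = 0.61 / (8.50×10⁻⁶ × 492.0) = 145.9 K.
T = 21.4 + 145.9 = 167.3 °C.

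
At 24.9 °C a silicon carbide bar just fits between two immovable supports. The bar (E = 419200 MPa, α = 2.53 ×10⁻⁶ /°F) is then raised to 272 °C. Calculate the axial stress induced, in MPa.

472 MPa

E = 419200 MPa = 419.2 GPa.
α = 2.53×10⁻⁶/°F × 9/5 = 4.55×10⁻⁶/K.
ΔT = 247.1 K. Constrained thermal stress σ = E·α·ΔT = 419.2×10³ MPa × 4.55×10⁻⁶ × 247.1 = 472 MPa (compressive).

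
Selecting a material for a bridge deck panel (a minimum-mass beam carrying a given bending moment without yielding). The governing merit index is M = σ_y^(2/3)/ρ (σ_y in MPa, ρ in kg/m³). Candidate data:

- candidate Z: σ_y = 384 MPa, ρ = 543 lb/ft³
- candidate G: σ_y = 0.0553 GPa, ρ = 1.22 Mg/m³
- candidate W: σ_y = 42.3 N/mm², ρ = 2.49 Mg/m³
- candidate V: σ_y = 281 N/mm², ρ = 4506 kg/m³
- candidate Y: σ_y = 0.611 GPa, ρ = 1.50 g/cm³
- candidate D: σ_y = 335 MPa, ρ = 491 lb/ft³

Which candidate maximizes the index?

After converting to SI:
  candidate Z: σ_y = 384.0 MPa, ρ = 8698 kg/m³
  candidate G: σ_y = 55.30 MPa, ρ = 1220 kg/m³
  candidate W: σ_y = 42.30 MPa, ρ = 2490 kg/m³
  candidate V: σ_y = 281.0 MPa, ρ = 4506 kg/m³
  candidate Y: σ_y = 611.0 MPa, ρ = 1500 kg/m³
  candidate D: σ_y = 335.0 MPa, ρ = 7865 kg/m³
  candidate Y: M = 48.0×10⁻³
  candidate G: M = 11.9×10⁻³
  candidate V: M = 9.52×10⁻³
  candidate D: M = 6.13×10⁻³
  candidate Z: M = 6.07×10⁻³
  candidate W: M = 4.88×10⁻³
Candidate Y ranks first.

candidate Y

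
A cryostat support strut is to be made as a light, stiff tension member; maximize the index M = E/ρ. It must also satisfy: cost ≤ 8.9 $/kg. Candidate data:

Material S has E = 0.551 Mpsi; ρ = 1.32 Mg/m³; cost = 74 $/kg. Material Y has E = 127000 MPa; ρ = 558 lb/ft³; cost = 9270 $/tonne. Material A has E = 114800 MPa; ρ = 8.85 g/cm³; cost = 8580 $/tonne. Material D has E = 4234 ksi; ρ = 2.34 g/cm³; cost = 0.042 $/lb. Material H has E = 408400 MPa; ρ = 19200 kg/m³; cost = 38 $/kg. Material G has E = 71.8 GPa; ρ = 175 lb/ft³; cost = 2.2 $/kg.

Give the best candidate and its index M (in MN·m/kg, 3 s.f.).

material G, M = 25.6 MN·m/kg

Screen on constraints: cost ≤ 8.9 $/kg. Survivors: material A, material D, material G.
In SI units:
  material A: E = 114.8 GPa, ρ = 8850 kg/m³
  material D: E = 29.19 GPa, ρ = 2340 kg/m³
  material G: E = 71.80 GPa, ρ = 2803 kg/m³
  material G: M = 25.6 MN·m/kg
  material A: M = 13.0 MN·m/kg
  material D: M = 12.5 MN·m/kg
Material G has the largest M.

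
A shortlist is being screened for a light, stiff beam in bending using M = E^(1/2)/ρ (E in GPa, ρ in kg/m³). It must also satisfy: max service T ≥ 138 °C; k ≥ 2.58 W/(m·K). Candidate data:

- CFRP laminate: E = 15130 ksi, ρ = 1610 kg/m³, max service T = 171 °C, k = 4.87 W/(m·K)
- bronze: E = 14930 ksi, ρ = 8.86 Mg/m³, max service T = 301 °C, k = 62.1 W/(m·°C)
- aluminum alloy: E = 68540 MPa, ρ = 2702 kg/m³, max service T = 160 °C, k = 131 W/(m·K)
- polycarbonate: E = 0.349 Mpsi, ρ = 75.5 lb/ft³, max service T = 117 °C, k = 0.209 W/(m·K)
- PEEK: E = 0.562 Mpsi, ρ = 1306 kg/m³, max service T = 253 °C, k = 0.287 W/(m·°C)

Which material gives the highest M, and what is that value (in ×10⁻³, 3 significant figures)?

Screen on constraints: max service T ≥ 138 °C; k ≥ 2.58 W/(m·K). Survivors: CFRP laminate, bronze, aluminum alloy.
Convert each candidate to consistent units, then evaluate M:
  CFRP laminate: E = 104.3 GPa, ρ = 1610 kg/m³
  bronze: E = 102.9 GPa, ρ = 8860 kg/m³
  aluminum alloy: E = 68.54 GPa, ρ = 2702 kg/m³
  CFRP laminate: M = 6.34×10⁻³
  aluminum alloy: M = 3.06×10⁻³
  bronze: M = 1.15×10⁻³
CFRP laminate has the largest M.

CFRP laminate, M = 6.34×10⁻³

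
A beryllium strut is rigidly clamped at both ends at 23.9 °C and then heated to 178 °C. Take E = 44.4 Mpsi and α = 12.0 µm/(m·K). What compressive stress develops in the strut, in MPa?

E = 44.4 Mpsi = 306.1 GPa.
ΔT = 154.1 K. Constrained thermal stress σ = E·α·ΔT = 306.1×10³ MPa × 12.0×10⁻⁶ × 154.1 = 566 MPa (compressive).

566 MPa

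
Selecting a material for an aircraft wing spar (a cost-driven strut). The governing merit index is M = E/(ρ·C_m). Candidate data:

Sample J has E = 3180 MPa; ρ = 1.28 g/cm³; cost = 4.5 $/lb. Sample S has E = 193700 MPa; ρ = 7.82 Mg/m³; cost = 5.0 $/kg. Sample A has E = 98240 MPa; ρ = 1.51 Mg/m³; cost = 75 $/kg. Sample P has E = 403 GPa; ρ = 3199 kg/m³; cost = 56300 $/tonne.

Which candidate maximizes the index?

After converting to SI:
  sample J: E = 3.180 GPa, ρ = 1280 kg/m³, cost = 9.921 $/kg
  sample S: E = 193.7 GPa, ρ = 7820 kg/m³, cost = 5.000 $/kg
  sample A: E = 98.24 GPa, ρ = 1510 kg/m³, cost = 75.00 $/kg
  sample P: E = 403.0 GPa, ρ = 3199 kg/m³, cost = 56.30 $/kg
  sample S: M = 4.95 MN·m per $
  sample P: M = 2.24 MN·m per $
  sample A: M = 0.867 MN·m per $
  sample J: M = 0.250 MN·m per $
Sample S has the largest M.

sample S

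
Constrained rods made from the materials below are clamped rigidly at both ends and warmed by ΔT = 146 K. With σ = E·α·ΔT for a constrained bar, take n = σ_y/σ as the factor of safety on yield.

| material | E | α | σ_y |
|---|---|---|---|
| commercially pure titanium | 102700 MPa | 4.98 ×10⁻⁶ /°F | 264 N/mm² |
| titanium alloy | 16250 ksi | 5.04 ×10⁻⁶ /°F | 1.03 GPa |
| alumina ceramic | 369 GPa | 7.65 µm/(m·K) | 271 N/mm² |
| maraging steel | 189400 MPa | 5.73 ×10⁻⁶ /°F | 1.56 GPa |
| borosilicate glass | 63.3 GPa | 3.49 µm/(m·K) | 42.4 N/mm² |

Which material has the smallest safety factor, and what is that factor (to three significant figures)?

Converting E to GPa, α to ×10⁻⁶/K, σ_y to MPa, then σ and n for each:
  commercially pure titanium: E = 102.7, α = 8.96, σ_y = 264.0 → σ = 134 MPa, n = 1.96
  titanium alloy: E = 112.0, α = 9.07, σ_y = 1030 → σ = 148 MPa, n = 6.94
  alumina ceramic: E = 369.0, α = 7.65, σ_y = 271.0 → σ = 412 MPa, n = 0.658
  maraging steel: E = 189.4, α = 10.3, σ_y = 1560 → σ = 285 MPa, n = 5.47
  borosilicate glass: E = 63.30, α = 3.49, σ_y = 42.40 → σ = 32.3 MPa, n = 1.31
The minimum is alumina ceramic at n = 0.658.

alumina ceramic, n = 0.658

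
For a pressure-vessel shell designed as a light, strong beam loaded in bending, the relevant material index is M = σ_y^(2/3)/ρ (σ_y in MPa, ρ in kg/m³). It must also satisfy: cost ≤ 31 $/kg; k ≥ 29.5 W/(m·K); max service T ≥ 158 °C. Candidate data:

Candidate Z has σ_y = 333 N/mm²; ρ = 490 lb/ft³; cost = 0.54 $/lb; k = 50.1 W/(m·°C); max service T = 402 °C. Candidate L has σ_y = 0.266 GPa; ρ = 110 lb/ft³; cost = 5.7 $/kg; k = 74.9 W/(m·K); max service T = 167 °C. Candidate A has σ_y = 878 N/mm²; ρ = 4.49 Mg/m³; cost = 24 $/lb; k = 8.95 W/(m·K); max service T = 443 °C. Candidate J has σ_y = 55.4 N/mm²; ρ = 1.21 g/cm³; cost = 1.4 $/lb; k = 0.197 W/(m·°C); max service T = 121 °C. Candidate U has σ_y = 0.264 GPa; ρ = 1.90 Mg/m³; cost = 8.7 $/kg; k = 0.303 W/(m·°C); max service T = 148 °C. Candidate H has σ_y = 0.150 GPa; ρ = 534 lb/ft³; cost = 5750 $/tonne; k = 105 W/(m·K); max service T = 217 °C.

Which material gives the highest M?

candidate L

Screen on constraints: cost ≤ 31 $/kg; k ≥ 29.5 W/(m·K); max service T ≥ 158 °C. Survivors: candidate Z, candidate L, candidate H.
Convert each candidate to consistent units, then evaluate M:
  candidate Z: σ_y = 333.0 MPa, ρ = 7849 kg/m³
  candidate L: σ_y = 266.0 MPa, ρ = 1762 kg/m³
  candidate H: σ_y = 150.0 MPa, ρ = 8554 kg/m³
  candidate L: M = 23.5×10⁻³
  candidate Z: M = 6.12×10⁻³
  candidate H: M = 3.30×10⁻³
The maximum is for candidate L.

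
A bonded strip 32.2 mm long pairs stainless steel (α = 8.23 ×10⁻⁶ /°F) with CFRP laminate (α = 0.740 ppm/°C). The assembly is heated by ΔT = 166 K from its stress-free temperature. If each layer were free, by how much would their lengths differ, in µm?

75.2 µm

stainless steel: α = 8.23×10⁻⁶/°F × 9/5 = 14.8×10⁻⁶/K.
Δα = |14.8 − 0.740|×10⁻⁶/K = 14.1×10⁻⁶/K.
ΔL_mismatch = Δα·L·ΔT = 14.1×10⁻⁶ × 32.2 mm × 166.0 K = 75.2 µm.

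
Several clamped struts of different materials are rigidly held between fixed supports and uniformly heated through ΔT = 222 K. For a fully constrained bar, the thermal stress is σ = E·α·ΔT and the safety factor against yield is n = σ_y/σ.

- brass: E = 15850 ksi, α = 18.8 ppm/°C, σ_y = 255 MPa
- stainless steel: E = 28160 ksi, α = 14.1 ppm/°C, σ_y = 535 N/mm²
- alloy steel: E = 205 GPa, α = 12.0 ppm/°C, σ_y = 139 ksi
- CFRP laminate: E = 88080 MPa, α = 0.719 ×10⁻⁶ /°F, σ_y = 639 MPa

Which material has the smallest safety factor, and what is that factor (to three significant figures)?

Converting E to GPa, α to ×10⁻⁶/K, σ_y to MPa, then σ and n for each:
  brass: E = 109.3, α = 18.8, σ_y = 255.0 → σ = 456 MPa, n = 0.559
  stainless steel: E = 194.2, α = 14.1, σ_y = 535.0 → σ = 608 MPa, n = 0.880
  alloy steel: E = 205.0, α = 12.0, σ_y = 958.4 → σ = 546 MPa, n = 1.75
  CFRP laminate: E = 88.08, α = 1.29, σ_y = 639.0 → σ = 25.3 MPa, n = 25.3
Smallest n: brass with n = 0.559.

brass, n = 0.559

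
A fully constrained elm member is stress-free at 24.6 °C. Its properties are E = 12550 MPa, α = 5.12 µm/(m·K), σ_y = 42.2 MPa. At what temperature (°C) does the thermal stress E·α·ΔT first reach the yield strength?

E = 12550 MPa = 12.55 GPa.
E·α·ΔT = 42.20 MPa ⇒ ΔT = 42.20 / (12.55×10³ × 5.12×10⁻⁶) = 656.7 K.
T = 24.6 + 656.7 = 681.3 °C.

681 °C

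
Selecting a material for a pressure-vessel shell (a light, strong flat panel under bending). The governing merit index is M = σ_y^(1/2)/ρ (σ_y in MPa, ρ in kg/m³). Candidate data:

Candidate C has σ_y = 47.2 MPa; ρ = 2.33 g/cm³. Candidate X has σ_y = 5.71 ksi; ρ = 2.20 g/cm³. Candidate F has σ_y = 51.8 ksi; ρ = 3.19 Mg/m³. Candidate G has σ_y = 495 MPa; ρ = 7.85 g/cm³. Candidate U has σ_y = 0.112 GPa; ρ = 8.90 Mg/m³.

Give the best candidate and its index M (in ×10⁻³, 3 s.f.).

After converting to SI:
  candidate C: σ_y = 47.20 MPa, ρ = 2330 kg/m³
  candidate X: σ_y = 39.37 MPa, ρ = 2200 kg/m³
  candidate F: σ_y = 357.1 MPa, ρ = 3190 kg/m³
  candidate G: σ_y = 495.0 MPa, ρ = 7850 kg/m³
  candidate U: σ_y = 112.0 MPa, ρ = 8900 kg/m³
  candidate F: M = 5.92×10⁻³
  candidate C: M = 2.95×10⁻³
  candidate X: M = 2.85×10⁻³
  candidate G: M = 2.83×10⁻³
  candidate U: M = 1.19×10⁻³
The maximum is for candidate F.

candidate F, M = 5.92×10⁻³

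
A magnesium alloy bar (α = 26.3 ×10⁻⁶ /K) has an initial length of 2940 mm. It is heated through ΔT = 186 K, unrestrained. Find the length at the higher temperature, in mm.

2954.4 mm

ΔL = α·L₀·ΔT = 26.3×10⁻⁶ × 2940 mm × 186.0 K = 14.4 mm.
L = L₀ + ΔL = 2940 + 14.4 = 2954.4 mm.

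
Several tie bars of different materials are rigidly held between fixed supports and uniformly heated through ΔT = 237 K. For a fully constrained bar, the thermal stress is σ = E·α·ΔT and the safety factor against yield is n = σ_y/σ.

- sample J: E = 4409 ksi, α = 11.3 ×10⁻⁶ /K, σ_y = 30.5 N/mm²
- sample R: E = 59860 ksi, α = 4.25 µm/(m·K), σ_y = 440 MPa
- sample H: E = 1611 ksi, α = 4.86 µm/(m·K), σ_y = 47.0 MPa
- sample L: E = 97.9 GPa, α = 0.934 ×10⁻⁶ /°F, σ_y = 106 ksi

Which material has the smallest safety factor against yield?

sample J

In consistent units (E in GPa, α in ×10⁻⁶/K, σ_y in MPa):
  sample J: E = 30.40, α = 11.3, σ_y = 30.50 → σ = 81.4 MPa, n = 0.375
  sample R: E = 412.7, α = 4.25, σ_y = 440.0 → σ = 416 MPa, n = 1.06
  sample H: E = 11.11, α = 4.86, σ_y = 47.00 → σ = 12.8 MPa, n = 3.67
  sample L: E = 97.90, α = 1.68, σ_y = 730.8 → σ = 39.0 MPa, n = 18.7
Sample J has the lowest safety factor, n = 0.375.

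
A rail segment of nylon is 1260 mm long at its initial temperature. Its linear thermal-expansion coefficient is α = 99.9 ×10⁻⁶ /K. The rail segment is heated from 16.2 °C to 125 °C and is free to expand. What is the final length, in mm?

ΔT = 125 − 16.2 = 108.8 K.
ΔL = α·L₀·ΔT = 99.9×10⁻⁶ × 1260 mm × 108.8 K = 13.7 mm.
L = L₀ + ΔL = 1260 + 13.7 = 1273.7 mm.

1273.7 mm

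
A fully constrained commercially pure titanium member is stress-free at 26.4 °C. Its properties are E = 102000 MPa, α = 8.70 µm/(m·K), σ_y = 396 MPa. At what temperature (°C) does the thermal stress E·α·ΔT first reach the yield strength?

E = 102000 MPa = 102.0 GPa.
E·α·ΔT = 396.0 MPa ⇒ ΔT = 396.0 / (102.0×10³ × 8.70×10⁻⁶) = 446.2 K.
T = 26.4 + 446.2 = 472.6 °C.

473 °C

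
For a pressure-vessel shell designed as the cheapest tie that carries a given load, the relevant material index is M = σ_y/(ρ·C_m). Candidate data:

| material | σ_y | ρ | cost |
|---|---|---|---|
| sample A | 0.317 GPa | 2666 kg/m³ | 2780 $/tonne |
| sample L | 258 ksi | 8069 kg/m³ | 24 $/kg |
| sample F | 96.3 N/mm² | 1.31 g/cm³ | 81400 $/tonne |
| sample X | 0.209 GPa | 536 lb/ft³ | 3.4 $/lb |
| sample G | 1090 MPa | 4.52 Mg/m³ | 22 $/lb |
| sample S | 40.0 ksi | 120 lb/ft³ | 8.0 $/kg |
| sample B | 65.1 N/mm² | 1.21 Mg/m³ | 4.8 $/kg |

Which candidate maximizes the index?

sample A

After converting to SI:
  sample A: σ_y = 317.0 MPa, ρ = 2666 kg/m³, cost = 2.780 $/kg
  sample L: σ_y = 1779 MPa, ρ = 8069 kg/m³, cost = 24.00 $/kg
  sample F: σ_y = 96.30 MPa, ρ = 1310 kg/m³, cost = 81.40 $/kg
  sample X: σ_y = 209.0 MPa, ρ = 8586 kg/m³, cost = 7.496 $/kg
  sample G: σ_y = 1090 MPa, ρ = 4520 kg/m³, cost = 48.50 $/kg
  sample S: σ_y = 275.8 MPa, ρ = 1922 kg/m³, cost = 8.000 $/kg
  sample B: σ_y = 65.10 MPa, ρ = 1210 kg/m³, cost = 4.800 $/kg
  sample A: M = 42.8 kN·m per $
  sample S: M = 17.9 kN·m per $
  sample B: M = 11.2 kN·m per $
  sample L: M = 9.19 kN·m per $
  sample G: M = 4.97 kN·m per $
  sample X: M = 3.25 kN·m per $
  sample F: M = 0.903 kN·m per $
Sample A ranks first.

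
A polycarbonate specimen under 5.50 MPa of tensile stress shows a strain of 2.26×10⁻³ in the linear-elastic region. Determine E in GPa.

E = σ/ε = 5.50 MPa / 2.26×10⁻³ = 2434 MPa = 2.43 GPa.

2.43 GPa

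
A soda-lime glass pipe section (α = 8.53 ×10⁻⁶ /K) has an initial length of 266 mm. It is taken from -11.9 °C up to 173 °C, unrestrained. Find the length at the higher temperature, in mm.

266.42 mm

ΔT = 173 − (-11.9) = 184.9 K.
ΔL = α·L₀·ΔT = 8.53×10⁻⁶ × 266 mm × 184.9 K = 0.420 mm.
L = L₀ + ΔL = 266 + 0.420 = 266.42 mm.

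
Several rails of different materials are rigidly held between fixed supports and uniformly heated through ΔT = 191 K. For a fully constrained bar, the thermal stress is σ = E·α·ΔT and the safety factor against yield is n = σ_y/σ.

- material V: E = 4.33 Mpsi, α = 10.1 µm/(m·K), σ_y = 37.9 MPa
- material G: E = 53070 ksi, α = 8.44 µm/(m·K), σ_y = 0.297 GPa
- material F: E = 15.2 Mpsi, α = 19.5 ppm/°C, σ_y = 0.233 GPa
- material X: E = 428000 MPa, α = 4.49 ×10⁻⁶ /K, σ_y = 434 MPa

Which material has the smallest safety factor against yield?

material G

In consistent units (E in GPa, α in ×10⁻⁶/K, σ_y in MPa):
  material V: E = 29.85, α = 10.1, σ_y = 37.90 → σ = 57.6 MPa, n = 0.658
  material G: E = 365.9, α = 8.44, σ_y = 297.0 → σ = 590 MPa, n = 0.504
  material F: E = 104.8, α = 19.5, σ_y = 233.0 → σ = 390 MPa, n = 0.597
  material X: E = 428.0, α = 4.49, σ_y = 434.0 → σ = 367 MPa, n = 1.18
Material G has the lowest safety factor, n = 0.504.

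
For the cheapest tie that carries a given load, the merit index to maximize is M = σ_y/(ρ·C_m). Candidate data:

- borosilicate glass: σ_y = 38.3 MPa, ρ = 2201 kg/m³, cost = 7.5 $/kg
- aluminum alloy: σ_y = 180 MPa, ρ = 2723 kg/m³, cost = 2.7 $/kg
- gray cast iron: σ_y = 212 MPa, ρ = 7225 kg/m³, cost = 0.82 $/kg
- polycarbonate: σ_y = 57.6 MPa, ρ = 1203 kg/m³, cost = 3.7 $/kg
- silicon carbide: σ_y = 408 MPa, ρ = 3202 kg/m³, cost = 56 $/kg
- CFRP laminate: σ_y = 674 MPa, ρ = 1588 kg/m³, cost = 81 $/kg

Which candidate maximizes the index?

Evaluate M for each candidate:
  gray cast iron: M = 35.8 kN·m per $
  aluminum alloy: M = 24.5 kN·m per $
  polycarbonate: M = 12.9 kN·m per $
  CFRP laminate: M = 5.24 kN·m per $
  borosilicate glass: M = 2.32 kN·m per $
  silicon carbide: M = 2.28 kN·m per $
Highest index: gray cast iron.

gray cast iron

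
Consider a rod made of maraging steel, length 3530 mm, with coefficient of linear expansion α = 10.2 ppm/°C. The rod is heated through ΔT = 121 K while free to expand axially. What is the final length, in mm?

ΔL = α·L₀·ΔT = 10.2×10⁻⁶ × 3530 mm × 121.0 K = 4.36 mm.
L = L₀ + ΔL = 3530 + 4.36 = 3534.4 mm.

3534.4 mm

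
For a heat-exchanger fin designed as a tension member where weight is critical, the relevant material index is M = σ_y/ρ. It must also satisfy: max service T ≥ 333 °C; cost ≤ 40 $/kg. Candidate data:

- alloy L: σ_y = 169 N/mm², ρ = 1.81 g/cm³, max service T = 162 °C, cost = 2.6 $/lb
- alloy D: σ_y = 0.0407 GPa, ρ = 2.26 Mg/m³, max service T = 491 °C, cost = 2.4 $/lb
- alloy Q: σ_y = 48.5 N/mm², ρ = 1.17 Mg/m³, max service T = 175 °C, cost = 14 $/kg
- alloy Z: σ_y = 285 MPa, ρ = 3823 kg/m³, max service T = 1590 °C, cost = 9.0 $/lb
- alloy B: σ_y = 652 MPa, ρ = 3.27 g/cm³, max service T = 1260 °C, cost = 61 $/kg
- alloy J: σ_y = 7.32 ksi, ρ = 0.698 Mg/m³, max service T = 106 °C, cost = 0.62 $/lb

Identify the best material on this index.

alloy Z

Screen on constraints: max service T ≥ 333 °C; cost ≤ 40 $/kg. Survivors: alloy D, alloy Z.
Normalizing units and computing the index:
  alloy D: σ_y = 40.70 MPa, ρ = 2260 kg/m³
  alloy Z: σ_y = 285.0 MPa, ρ = 3823 kg/m³
  alloy Z: M = 74.5 kN·m/kg
  alloy D: M = 18.0 kN·m/kg
The maximum is for alloy Z.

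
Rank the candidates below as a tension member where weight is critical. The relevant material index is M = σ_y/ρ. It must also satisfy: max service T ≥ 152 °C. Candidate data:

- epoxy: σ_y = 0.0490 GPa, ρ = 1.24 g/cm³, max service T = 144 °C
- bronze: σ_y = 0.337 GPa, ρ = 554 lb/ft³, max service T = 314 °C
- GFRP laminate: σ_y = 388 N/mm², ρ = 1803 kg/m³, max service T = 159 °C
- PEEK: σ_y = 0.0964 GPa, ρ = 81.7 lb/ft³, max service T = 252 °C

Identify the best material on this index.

Screen on constraints: max service T ≥ 152 °C. Survivors: bronze, GFRP laminate, PEEK.
Putting every candidate on a common basis:
  bronze: σ_y = 337.0 MPa, ρ = 8874 kg/m³
  GFRP laminate: σ_y = 388.0 MPa, ρ = 1803 kg/m³
  PEEK: σ_y = 96.40 MPa, ρ = 1309 kg/m³
  GFRP laminate: M = 215 kN·m/kg
  PEEK: M = 73.7 kN·m/kg
  bronze: M = 38.0 kN·m/kg
GFRP laminate ranks first.

GFRP laminate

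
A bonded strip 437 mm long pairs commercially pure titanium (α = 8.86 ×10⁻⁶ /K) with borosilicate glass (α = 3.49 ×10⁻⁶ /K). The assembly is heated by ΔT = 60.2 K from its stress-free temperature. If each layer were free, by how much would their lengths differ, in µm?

141 µm

Δα = |8.86 − 3.49|×10⁻⁶/K = 5.37×10⁻⁶/K.
ΔL_mismatch = Δα·L·ΔT = 5.37×10⁻⁶ × 437.0 mm × 60.2 K = 141 µm.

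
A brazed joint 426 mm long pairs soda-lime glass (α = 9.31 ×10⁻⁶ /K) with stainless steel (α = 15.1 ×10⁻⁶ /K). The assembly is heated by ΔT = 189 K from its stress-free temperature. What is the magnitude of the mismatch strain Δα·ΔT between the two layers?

1.09×10⁻³

Δα = |9.31 − 15.1|×10⁻⁶/K = 5.79×10⁻⁶/K.
Mismatch strain = Δα·ΔT = 5.79×10⁻⁶ × 189.0 = 1.09×10⁻³.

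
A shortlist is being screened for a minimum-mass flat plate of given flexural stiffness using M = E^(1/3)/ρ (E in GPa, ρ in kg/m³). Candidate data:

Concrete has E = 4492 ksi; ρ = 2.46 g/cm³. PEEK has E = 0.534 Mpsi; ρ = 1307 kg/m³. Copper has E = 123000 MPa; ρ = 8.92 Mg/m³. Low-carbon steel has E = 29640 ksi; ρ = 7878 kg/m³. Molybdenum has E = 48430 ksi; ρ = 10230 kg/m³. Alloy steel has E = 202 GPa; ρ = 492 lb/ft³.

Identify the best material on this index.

concrete

Putting every candidate on a common basis:
  concrete: E = 30.97 GPa, ρ = 2460 kg/m³
  PEEK: E = 3.682 GPa, ρ = 1307 kg/m³
  copper: E = 123.0 GPa, ρ = 8920 kg/m³
  low-carbon steel: E = 204.4 GPa, ρ = 7878 kg/m³
  molybdenum: E = 333.9 GPa, ρ = 10230 kg/m³
  alloy steel: E = 202.0 GPa, ρ = 7881 kg/m³
  concrete: M = 1.28×10⁻³
  PEEK: M = 1.18×10⁻³
  low-carbon steel: M = 0.748×10⁻³
  alloy steel: M = 0.745×10⁻³
  molybdenum: M = 0.678×10⁻³
  copper: M = 0.558×10⁻³
Highest index: concrete.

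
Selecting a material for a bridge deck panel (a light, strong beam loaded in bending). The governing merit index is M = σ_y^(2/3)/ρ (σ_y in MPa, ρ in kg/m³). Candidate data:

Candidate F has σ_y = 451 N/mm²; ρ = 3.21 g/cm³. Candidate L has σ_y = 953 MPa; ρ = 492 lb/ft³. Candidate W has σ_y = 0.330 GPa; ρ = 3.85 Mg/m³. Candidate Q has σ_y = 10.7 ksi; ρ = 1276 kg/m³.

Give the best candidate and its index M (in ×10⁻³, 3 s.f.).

Convert each candidate to consistent units, then evaluate M:
  candidate F: σ_y = 451.0 MPa, ρ = 3210 kg/m³
  candidate L: σ_y = 953.0 MPa, ρ = 7881 kg/m³
  candidate W: σ_y = 330.0 MPa, ρ = 3850 kg/m³
  candidate Q: σ_y = 73.77 MPa, ρ = 1276 kg/m³
  candidate F: M = 18.3×10⁻³
  candidate Q: M = 13.8×10⁻³
  candidate W: M = 12.4×10⁻³
  candidate L: M = 12.3×10⁻³
Candidate F ranks first.

candidate F, M = 18.3×10⁻³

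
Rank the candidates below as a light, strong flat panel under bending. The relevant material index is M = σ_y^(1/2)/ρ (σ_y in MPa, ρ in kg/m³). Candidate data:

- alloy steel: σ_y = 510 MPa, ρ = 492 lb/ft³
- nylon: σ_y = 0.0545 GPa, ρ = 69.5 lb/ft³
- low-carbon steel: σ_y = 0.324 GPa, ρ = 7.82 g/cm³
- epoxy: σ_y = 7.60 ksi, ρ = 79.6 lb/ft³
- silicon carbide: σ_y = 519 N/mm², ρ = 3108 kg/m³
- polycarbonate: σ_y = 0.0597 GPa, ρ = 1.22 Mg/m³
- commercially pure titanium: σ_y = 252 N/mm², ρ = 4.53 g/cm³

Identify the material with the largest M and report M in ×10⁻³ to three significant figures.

After converting to SI:
  alloy steel: σ_y = 510.0 MPa, ρ = 7881 kg/m³
  nylon: σ_y = 54.50 MPa, ρ = 1113 kg/m³
  low-carbon steel: σ_y = 324.0 MPa, ρ = 7820 kg/m³
  epoxy: σ_y = 52.40 MPa, ρ = 1275 kg/m³
  silicon carbide: σ_y = 519.0 MPa, ρ = 3108 kg/m³
  polycarbonate: σ_y = 59.70 MPa, ρ = 1220 kg/m³
  commercially pure titanium: σ_y = 252.0 MPa, ρ = 4530 kg/m³
  silicon carbide: M = 7.33×10⁻³
  nylon: M = 6.63×10⁻³
  polycarbonate: M = 6.33×10⁻³
  epoxy: M = 5.68×10⁻³
  commercially pure titanium: M = 3.50×10⁻³
  alloy steel: M = 2.87×10⁻³
  low-carbon steel: M = 2.30×10⁻³
Silicon carbide ranks first.

silicon carbide, M = 7.33×10⁻³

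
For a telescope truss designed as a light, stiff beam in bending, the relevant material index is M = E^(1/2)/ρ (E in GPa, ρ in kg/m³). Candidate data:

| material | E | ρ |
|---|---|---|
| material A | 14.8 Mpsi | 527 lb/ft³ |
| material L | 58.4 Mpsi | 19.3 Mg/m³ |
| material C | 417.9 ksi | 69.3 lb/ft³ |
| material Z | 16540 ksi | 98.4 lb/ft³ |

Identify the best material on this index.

In SI units:
  material A: E = 102.0 GPa, ρ = 8442 kg/m³
  material L: E = 402.7 GPa, ρ = 19300 kg/m³
  material C: E = 2.881 GPa, ρ = 1110 kg/m³
  material Z: E = 114.0 GPa, ρ = 1576 kg/m³
  material Z: M = 6.78×10⁻³
  material C: M = 1.53×10⁻³
  material A: M = 1.20×10⁻³
  material L: M = 1.04×10⁻³
Highest index: material Z.

material Z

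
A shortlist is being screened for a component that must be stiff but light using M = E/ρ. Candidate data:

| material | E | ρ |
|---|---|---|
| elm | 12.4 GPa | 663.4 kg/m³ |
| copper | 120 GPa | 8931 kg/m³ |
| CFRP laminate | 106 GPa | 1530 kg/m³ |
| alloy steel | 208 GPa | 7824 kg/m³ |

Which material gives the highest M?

CFRP laminate

Per-candidate index values:
  CFRP laminate: M = 69.3 MN·m/kg
  alloy steel: M = 26.6 MN·m/kg
  elm: M = 18.7 MN·m/kg
  copper: M = 13.4 MN·m/kg
Highest index: CFRP laminate.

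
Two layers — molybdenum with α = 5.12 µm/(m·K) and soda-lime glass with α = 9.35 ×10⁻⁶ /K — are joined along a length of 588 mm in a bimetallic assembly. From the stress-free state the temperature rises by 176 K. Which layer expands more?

α(molybdenum) = 5.12×10⁻⁶/K vs α(soda-lime glass) = 9.35×10⁻⁶/K.
Higher α expands more for the same ΔT: soda-lime glass.

soda-lime glass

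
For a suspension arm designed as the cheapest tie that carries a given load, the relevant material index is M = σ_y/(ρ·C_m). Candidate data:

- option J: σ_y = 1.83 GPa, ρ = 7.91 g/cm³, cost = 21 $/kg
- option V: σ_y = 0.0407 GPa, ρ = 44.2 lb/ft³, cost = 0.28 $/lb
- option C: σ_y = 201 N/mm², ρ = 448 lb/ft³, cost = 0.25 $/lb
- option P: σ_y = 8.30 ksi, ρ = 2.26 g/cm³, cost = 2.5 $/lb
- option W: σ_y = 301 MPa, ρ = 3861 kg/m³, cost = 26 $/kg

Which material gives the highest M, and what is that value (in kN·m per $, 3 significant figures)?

option V, M = 93.1 kN·m per $

Normalizing units and computing the index:
  option J: σ_y = 1830 MPa, ρ = 7910 kg/m³, cost = 21.00 $/kg
  option V: σ_y = 40.70 MPa, ρ = 708.0 kg/m³, cost = 0.6173 $/kg
  option C: σ_y = 201.0 MPa, ρ = 7176 kg/m³, cost = 0.5511 $/kg
  option P: σ_y = 57.23 MPa, ρ = 2260 kg/m³, cost = 5.511 $/kg
  option W: σ_y = 301.0 MPa, ρ = 3861 kg/m³, cost = 26.00 $/kg
  option V: M = 93.1 kN·m per $
  option C: M = 50.8 kN·m per $
  option J: M = 11.0 kN·m per $
  option P: M = 4.59 kN·m per $
  option W: M = 3.00 kN·m per $
Highest index: option V.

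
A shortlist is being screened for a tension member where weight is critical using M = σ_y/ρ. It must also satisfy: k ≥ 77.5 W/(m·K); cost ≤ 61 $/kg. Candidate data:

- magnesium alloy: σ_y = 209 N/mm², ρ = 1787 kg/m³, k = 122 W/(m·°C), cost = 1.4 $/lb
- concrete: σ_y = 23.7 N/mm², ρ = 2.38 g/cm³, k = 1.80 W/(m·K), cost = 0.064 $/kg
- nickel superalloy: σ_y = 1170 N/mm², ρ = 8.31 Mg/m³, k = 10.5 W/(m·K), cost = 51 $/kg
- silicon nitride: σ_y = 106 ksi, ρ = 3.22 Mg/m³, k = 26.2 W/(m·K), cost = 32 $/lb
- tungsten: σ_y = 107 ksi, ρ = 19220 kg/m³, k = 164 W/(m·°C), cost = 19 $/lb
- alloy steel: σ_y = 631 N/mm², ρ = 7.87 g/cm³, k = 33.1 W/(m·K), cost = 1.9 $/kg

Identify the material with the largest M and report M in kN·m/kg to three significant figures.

magnesium alloy, M = 117 kN·m/kg

Screen on constraints: k ≥ 77.5 W/(m·K); cost ≤ 61 $/kg. Survivors: magnesium alloy, tungsten.
Normalizing units and computing the index:
  magnesium alloy: σ_y = 209.0 MPa, ρ = 1787 kg/m³
  tungsten: σ_y = 737.7 MPa, ρ = 19220 kg/m³
  magnesium alloy: M = 117 kN·m/kg
  tungsten: M = 38.4 kN·m/kg
Highest index: magnesium alloy.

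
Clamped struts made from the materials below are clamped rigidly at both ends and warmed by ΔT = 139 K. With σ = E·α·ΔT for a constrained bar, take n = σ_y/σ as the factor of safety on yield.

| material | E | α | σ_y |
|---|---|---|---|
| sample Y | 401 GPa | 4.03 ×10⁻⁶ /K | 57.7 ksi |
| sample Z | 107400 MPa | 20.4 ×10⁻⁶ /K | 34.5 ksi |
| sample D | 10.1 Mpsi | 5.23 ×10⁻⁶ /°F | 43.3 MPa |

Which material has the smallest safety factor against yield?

Converting E to GPa, α to ×10⁻⁶/K, σ_y to MPa, then σ and n for each:
  sample Y: E = 401.0, α = 4.03, σ_y = 397.8 → σ = 225 MPa, n = 1.77
  sample Z: E = 107.4, α = 20.4, σ_y = 237.9 → σ = 305 MPa, n = 0.781
  sample D: E = 69.64, α = 9.41, σ_y = 43.30 → σ = 91.1 MPa, n = 0.475
Smallest n: sample D with n = 0.475.

sample D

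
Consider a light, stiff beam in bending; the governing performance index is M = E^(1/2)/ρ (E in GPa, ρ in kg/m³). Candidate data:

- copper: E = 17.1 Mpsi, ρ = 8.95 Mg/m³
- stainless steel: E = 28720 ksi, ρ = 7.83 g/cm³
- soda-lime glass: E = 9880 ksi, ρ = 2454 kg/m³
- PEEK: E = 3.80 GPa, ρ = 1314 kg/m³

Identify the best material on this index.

After converting to SI:
  copper: E = 117.9 GPa, ρ = 8950 kg/m³
  stainless steel: E = 198.0 GPa, ρ = 7830 kg/m³
  soda-lime glass: E = 68.12 GPa, ρ = 2454 kg/m³
  PEEK: E = 3.800 GPa, ρ = 1314 kg/m³
  soda-lime glass: M = 3.36×10⁻³
  stainless steel: M = 1.80×10⁻³
  PEEK: M = 1.48×10⁻³
  copper: M = 1.21×10⁻³
Highest index: soda-lime glass.

soda-lime glass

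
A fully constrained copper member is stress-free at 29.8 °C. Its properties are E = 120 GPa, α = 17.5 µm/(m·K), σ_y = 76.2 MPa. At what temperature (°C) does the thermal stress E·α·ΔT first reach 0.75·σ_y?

E·α·ΔT = 57.15 MPa ⇒ ΔT = 57.15 / (120.0×10³ × 17.5×10⁻⁶) = 27.21 K.
T = 29.8 + 27.21 = 57.01 °C.

57.0 °C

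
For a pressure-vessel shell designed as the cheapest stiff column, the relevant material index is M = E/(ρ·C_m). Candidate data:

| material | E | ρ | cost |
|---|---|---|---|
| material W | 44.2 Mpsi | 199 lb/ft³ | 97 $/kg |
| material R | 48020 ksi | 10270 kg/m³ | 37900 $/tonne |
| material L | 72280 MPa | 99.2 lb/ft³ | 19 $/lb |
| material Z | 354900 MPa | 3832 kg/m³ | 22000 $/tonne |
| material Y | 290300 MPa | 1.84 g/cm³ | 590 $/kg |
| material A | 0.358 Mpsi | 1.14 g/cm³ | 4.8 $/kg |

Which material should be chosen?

Convert each candidate to consistent units, then evaluate M:
  material W: E = 304.7 GPa, ρ = 3188 kg/m³, cost = 97.00 $/kg
  material R: E = 331.1 GPa, ρ = 10270 kg/m³, cost = 37.90 $/kg
  material L: E = 72.28 GPa, ρ = 1589 kg/m³, cost = 41.89 $/kg
  material Z: E = 354.9 GPa, ρ = 3832 kg/m³, cost = 22.00 $/kg
  material Y: E = 290.3 GPa, ρ = 1840 kg/m³, cost = 590.0 $/kg
  material A: E = 2.468 GPa, ρ = 1140 kg/m³, cost = 4.800 $/kg
  material Z: M = 4.21 MN·m per $
  material L: M = 1.09 MN·m per $
  material W: M = 0.986 MN·m per $
  material R: M = 0.851 MN·m per $
  material A: M = 0.451 MN·m per $
  material Y: M = 0.267 MN·m per $
Material Z ranks first.

material Z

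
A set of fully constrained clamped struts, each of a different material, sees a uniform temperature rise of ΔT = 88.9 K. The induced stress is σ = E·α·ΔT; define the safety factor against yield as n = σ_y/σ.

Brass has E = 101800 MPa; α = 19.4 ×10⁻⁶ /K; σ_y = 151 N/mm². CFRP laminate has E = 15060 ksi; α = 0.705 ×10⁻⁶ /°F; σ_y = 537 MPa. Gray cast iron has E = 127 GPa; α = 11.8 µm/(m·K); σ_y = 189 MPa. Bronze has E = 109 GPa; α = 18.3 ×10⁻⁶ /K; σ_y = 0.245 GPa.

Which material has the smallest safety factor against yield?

Converting E to GPa, α to ×10⁻⁶/K, σ_y to MPa, then σ and n for each:
  brass: E = 101.8, α = 19.4, σ_y = 151.0 → σ = 176 MPa, n = 0.860
  CFRP laminate: E = 103.8, α = 1.27, σ_y = 537.0 → σ = 11.7 MPa, n = 45.8
  gray cast iron: E = 127.0, α = 11.8, σ_y = 189.0 → σ = 133 MPa, n = 1.42
  bronze: E = 109.0, α = 18.3, σ_y = 245.0 → σ = 177 MPa, n = 1.38
Brass has the lowest safety factor, n = 0.860.

brass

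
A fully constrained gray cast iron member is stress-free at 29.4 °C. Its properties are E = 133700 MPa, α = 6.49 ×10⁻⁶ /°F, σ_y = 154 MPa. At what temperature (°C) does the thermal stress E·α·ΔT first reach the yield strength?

E = 133700 MPa = 133.7 GPa.
α = 6.49×10⁻⁶/°F × 9/5 = 11.7×10⁻⁶/K.
E·α·ΔT = 154.0 MPa ⇒ ΔT = 154.0 / (133.7×10³ × 11.7×10⁻⁶) = 98.60 K.
T = 29.4 + 98.60 = 128.0 °C.

128 °C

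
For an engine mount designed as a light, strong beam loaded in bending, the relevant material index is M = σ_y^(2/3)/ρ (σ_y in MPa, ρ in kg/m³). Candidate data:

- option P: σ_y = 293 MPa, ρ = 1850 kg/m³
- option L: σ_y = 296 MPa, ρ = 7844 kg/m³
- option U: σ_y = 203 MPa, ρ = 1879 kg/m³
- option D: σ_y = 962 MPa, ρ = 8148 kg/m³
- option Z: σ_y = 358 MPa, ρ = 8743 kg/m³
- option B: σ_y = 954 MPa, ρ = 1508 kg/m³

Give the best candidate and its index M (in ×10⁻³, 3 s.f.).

option B, M = 64.3×10⁻³

Evaluate M for each candidate:
  option B: M = 64.3×10⁻³
  option P: M = 23.8×10⁻³
  option U: M = 18.4×10⁻³
  option D: M = 12.0×10⁻³
  option Z: M = 5.77×10⁻³
  option L: M = 5.66×10⁻³
Highest index: option B.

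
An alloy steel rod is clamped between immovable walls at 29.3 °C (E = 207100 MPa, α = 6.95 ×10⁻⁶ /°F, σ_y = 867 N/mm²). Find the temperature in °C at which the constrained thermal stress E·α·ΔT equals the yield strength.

E = 207100 MPa = 207.1 GPa.
α = 6.95×10⁻⁶/°F × 9/5 = 12.5×10⁻⁶/K.
σ_y = 867 N/mm² = 867.0 MPa.
E·α·ΔT = 867.0 MPa ⇒ ΔT = 867.0 / (207.1×10³ × 12.5×10⁻⁶) = 334.6 K.
T = 29.3 + 334.6 = 363.9 °C.

364 °C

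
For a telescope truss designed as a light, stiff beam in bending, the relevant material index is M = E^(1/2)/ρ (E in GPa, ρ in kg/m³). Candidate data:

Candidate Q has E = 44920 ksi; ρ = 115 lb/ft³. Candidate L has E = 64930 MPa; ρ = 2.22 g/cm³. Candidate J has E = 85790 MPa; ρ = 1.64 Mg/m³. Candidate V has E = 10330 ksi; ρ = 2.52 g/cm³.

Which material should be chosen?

Convert each candidate to consistent units, then evaluate M:
  candidate Q: E = 309.7 GPa, ρ = 1842 kg/m³
  candidate L: E = 64.93 GPa, ρ = 2220 kg/m³
  candidate J: E = 85.79 GPa, ρ = 1640 kg/m³
  candidate V: E = 71.22 GPa, ρ = 2520 kg/m³
  candidate Q: M = 9.55×10⁻³
  candidate J: M = 5.65×10⁻³
  candidate L: M = 3.63×10⁻³
  candidate V: M = 3.35×10⁻³
Highest index: candidate Q.

candidate Q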